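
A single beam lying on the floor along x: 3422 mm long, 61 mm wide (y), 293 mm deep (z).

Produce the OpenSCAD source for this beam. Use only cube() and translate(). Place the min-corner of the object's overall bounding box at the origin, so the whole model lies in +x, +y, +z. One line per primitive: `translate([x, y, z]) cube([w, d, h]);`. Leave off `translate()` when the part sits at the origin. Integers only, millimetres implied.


cube([3422, 61, 293]);


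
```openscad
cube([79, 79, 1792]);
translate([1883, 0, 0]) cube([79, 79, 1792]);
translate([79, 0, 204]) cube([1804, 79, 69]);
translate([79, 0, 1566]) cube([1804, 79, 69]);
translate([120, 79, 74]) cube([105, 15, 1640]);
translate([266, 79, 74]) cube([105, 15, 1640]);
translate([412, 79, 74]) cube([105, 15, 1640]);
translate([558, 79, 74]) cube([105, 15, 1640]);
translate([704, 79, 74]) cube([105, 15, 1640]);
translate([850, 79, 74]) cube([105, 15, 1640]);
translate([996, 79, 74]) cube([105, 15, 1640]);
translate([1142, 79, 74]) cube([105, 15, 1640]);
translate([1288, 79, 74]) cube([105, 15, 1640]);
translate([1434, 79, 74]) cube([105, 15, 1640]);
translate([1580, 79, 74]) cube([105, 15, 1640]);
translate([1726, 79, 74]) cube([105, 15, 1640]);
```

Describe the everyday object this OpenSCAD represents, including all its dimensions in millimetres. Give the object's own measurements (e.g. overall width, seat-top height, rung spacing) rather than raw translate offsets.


A fence section. Two 79×79 mm posts, 1792 mm tall, stand on the floor with a clear span of 1804 mm between their inner faces. Two horizontal rails of 79×69 mm section span the gap between the posts with their undersides at z = 204 mm and z = 1566 mm, flush with the posts' −y face. 12 pickets, each 105 mm wide, 15 mm thick and 1640 mm tall, are fixed to the +y face of the rails with their bottoms at z = 74 mm, spaced across the span with a 41 mm gap after the −x post and between neighbouring pickets, with 52 mm left before the +x post.


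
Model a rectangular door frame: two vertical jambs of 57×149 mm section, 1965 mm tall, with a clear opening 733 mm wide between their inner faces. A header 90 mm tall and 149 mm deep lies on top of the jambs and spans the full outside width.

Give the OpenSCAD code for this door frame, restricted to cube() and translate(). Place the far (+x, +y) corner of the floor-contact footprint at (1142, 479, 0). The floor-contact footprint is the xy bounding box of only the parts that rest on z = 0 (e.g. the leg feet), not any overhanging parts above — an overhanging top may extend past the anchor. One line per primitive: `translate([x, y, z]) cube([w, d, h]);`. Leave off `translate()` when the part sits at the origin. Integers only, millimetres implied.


translate([295, 330, 0]) cube([57, 149, 1965]);
translate([1085, 330, 0]) cube([57, 149, 1965]);
translate([295, 330, 1965]) cube([847, 149, 90]);


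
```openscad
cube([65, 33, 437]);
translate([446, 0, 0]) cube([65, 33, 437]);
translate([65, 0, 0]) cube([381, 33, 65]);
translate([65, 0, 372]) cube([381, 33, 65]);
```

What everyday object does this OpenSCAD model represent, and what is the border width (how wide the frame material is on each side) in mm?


A picture frame. The border width is 65 mm.

Four thin pieces enclosing a rectangular opening — a picture frame. The two full-height stiles are 437 mm tall; the top rail sits at z = 372 and is 65 mm tall, so the border above the opening is 437 − 372 = 65 mm, matching the stile x-width.


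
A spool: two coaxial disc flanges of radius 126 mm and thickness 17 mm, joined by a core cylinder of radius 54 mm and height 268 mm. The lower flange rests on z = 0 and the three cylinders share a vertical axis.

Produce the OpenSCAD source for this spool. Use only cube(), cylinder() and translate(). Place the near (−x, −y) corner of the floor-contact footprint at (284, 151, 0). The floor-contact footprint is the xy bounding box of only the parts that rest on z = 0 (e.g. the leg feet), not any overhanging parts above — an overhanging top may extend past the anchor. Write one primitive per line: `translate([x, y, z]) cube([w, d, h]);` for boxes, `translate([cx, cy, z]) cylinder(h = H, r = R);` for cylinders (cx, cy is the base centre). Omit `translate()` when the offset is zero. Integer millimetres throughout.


translate([410, 277, 0]) cylinder(h = 17, r = 126);
translate([410, 277, 17]) cylinder(h = 268, r = 54);
translate([410, 277, 285]) cylinder(h = 17, r = 126);


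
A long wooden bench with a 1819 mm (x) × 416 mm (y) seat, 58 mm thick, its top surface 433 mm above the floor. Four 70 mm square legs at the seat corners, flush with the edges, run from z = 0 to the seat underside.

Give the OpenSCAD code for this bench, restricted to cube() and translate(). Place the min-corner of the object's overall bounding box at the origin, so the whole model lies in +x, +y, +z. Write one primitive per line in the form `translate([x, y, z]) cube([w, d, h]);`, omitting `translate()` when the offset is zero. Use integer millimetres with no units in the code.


translate([0, 0, 375]) cube([1819, 416, 58]);
cube([70, 70, 375]);
translate([0, 346, 0]) cube([70, 70, 375]);
translate([1749, 0, 0]) cube([70, 70, 375]);
translate([1749, 346, 0]) cube([70, 70, 375]);


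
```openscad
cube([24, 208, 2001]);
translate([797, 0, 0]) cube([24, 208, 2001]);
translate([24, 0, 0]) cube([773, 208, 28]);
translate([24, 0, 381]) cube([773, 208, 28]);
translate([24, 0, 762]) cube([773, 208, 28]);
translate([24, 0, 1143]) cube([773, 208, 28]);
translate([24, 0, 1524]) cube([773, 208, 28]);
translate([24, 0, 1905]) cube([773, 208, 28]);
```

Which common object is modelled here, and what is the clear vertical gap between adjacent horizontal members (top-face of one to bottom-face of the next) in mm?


A bookshelf. The clear shelf gap is 353 mm.

Two tall side panels with 6 horizontal boards between them — a bookshelf. The first two shelf undersides are at z = 0 and z = 381; with shelf thickness 28, the clear gap is 381 − 0 − 28 = 353 mm.


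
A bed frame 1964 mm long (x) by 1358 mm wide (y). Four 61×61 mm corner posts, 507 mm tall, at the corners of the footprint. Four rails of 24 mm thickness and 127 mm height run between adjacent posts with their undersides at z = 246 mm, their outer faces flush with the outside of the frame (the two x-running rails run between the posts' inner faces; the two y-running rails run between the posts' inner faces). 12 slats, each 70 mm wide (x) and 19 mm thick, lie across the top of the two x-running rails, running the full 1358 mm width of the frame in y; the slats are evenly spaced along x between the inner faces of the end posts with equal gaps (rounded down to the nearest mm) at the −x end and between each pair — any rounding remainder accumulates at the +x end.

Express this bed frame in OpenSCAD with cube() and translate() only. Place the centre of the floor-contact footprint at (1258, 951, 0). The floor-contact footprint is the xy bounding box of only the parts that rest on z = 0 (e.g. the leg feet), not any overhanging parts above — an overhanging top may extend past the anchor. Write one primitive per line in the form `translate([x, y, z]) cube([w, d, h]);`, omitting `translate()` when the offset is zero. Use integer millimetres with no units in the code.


translate([276, 272, 0]) cube([61, 61, 507]);
translate([276, 1569, 0]) cube([61, 61, 507]);
translate([2179, 272, 0]) cube([61, 61, 507]);
translate([2179, 1569, 0]) cube([61, 61, 507]);
translate([337, 272, 246]) cube([1842, 24, 127]);
translate([337, 1606, 246]) cube([1842, 24, 127]);
translate([276, 333, 246]) cube([24, 1236, 127]);
translate([2216, 333, 246]) cube([24, 1236, 127]);
translate([414, 272, 373]) cube([70, 1358, 19]);
translate([561, 272, 373]) cube([70, 1358, 19]);
translate([708, 272, 373]) cube([70, 1358, 19]);
translate([855, 272, 373]) cube([70, 1358, 19]);
translate([1002, 272, 373]) cube([70, 1358, 19]);
translate([1149, 272, 373]) cube([70, 1358, 19]);
translate([1296, 272, 373]) cube([70, 1358, 19]);
translate([1443, 272, 373]) cube([70, 1358, 19]);
translate([1590, 272, 373]) cube([70, 1358, 19]);
translate([1737, 272, 373]) cube([70, 1358, 19]);
translate([1884, 272, 373]) cube([70, 1358, 19]);
translate([2031, 272, 373]) cube([70, 1358, 19]);


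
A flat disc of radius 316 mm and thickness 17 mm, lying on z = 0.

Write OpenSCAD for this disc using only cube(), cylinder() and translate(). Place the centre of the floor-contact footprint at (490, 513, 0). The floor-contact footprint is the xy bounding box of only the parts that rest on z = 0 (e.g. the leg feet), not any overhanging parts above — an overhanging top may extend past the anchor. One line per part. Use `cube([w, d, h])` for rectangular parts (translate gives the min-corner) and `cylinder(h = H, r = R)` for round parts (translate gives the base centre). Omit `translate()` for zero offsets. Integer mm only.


translate([490, 513, 0]) cylinder(h = 17, r = 316);


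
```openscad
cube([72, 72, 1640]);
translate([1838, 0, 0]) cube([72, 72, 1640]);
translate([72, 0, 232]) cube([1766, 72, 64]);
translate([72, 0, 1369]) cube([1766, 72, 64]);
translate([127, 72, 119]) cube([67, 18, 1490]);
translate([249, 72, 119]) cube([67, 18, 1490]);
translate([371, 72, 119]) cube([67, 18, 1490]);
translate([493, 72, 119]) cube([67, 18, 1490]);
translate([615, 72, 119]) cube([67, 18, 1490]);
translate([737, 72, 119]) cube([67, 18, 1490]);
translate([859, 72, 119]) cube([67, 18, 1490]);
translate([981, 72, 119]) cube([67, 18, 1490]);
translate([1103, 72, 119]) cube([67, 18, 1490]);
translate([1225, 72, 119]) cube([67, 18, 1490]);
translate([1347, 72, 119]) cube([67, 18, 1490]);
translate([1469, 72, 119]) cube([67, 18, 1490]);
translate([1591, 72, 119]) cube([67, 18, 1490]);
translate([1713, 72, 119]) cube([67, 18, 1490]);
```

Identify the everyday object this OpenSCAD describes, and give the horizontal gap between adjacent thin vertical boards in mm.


A fence section. The picket gap is 55 mm.

Two posts, two rails, 14 pickets — a fence section. Span 1766 mm holds 14 pickets of 67 mm with 15 equal gaps: ⌊(1766 − 14·67) / 15⌋ = 55 mm.


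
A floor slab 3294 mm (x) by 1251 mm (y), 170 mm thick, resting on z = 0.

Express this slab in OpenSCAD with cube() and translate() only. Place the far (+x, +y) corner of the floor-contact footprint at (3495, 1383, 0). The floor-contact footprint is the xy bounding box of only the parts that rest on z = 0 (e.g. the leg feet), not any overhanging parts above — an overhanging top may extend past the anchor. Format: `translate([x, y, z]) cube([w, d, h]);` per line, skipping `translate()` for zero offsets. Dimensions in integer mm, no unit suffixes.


translate([201, 132, 0]) cube([3294, 1251, 170]);


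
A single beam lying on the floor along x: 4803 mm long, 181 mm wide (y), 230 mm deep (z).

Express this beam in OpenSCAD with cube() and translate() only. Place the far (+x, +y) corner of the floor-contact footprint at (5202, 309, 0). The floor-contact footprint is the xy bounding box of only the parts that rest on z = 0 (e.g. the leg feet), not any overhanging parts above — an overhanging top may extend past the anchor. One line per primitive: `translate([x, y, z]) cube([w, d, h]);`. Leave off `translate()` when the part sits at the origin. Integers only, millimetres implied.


translate([399, 128, 0]) cube([4803, 181, 230]);


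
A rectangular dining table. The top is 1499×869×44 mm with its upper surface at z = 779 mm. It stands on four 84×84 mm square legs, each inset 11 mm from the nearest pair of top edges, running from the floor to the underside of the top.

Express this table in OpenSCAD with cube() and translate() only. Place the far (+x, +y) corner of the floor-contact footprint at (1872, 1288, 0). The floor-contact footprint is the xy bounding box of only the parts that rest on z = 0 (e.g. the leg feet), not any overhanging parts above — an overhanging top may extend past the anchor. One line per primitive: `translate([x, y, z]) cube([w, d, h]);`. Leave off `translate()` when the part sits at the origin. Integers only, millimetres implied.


translate([384, 430, 735]) cube([1499, 869, 44]);
translate([395, 441, 0]) cube([84, 84, 735]);
translate([1788, 441, 0]) cube([84, 84, 735]);
translate([395, 1204, 0]) cube([84, 84, 735]);
translate([1788, 1204, 0]) cube([84, 84, 735]);


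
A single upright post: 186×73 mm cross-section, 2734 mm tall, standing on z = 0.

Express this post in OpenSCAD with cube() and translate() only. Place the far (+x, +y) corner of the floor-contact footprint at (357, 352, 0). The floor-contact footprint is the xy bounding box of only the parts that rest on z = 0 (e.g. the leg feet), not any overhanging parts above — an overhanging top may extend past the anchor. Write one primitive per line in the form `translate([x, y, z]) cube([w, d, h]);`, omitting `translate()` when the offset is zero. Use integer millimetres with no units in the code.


translate([171, 279, 0]) cube([186, 73, 2734]);


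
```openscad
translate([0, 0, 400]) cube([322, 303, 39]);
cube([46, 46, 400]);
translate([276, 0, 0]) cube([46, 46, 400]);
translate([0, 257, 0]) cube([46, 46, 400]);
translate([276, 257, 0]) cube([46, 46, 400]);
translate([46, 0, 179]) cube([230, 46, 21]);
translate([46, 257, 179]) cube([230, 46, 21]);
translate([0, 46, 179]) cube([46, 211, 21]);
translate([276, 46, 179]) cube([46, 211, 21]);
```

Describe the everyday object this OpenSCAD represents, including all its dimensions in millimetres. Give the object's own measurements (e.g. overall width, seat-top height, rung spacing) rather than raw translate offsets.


A four-legged stool. The seat is a 322×303×39 mm slab whose top surface is at z = 439 mm; four square legs, each 46×46 mm in cross-section, run from the floor (z = 0) to the underside of the seat, each flush with a corner of the seat. Four stretchers, 46 mm wide and 21 mm tall, connect adjacent legs with their undersides at z = 179 mm, each running between the inner faces of the legs it joins and aligned with the legs' outer faces on the other axis.


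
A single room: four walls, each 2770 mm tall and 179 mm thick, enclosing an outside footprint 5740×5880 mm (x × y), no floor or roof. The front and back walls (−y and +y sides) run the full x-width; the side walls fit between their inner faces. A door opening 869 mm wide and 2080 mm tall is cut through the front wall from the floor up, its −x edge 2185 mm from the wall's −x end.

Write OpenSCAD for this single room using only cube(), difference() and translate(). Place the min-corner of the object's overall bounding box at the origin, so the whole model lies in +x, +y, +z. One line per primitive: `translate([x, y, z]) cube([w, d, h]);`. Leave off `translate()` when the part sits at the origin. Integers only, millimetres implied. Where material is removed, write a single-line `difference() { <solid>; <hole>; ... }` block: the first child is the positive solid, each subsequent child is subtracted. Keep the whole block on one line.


difference() { cube([5740, 179, 2770]); translate([2185, 0, 0]) cube([869, 179, 2080]); }
translate([0, 5701, 0]) cube([5740, 179, 2770]);
translate([0, 179, 0]) cube([179, 5522, 2770]);
translate([5561, 179, 0]) cube([179, 5522, 2770]);


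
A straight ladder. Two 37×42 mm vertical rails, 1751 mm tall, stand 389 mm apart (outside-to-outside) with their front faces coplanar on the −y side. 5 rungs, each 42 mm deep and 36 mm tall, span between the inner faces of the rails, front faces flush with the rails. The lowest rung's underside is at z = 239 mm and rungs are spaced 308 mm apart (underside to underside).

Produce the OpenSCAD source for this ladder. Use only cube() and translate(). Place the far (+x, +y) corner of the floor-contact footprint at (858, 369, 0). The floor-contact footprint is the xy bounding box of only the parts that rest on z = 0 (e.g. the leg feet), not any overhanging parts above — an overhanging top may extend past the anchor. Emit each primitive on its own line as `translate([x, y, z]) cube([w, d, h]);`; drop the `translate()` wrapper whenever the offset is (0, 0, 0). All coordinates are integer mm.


translate([469, 327, 0]) cube([37, 42, 1751]);
translate([821, 327, 0]) cube([37, 42, 1751]);
translate([506, 327, 239]) cube([315, 42, 36]);
translate([506, 327, 547]) cube([315, 42, 36]);
translate([506, 327, 855]) cube([315, 42, 36]);
translate([506, 327, 1163]) cube([315, 42, 36]);
translate([506, 327, 1471]) cube([315, 42, 36]);


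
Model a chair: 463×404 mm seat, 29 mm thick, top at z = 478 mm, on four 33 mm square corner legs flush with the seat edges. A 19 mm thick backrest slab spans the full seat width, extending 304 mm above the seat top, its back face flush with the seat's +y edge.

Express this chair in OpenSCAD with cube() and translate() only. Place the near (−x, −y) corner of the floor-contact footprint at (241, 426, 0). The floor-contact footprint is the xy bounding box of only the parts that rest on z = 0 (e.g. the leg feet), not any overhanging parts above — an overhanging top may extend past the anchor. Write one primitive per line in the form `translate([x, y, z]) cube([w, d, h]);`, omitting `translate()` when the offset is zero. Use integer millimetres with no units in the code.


// leg_h = 478 - 29 = 449
translate([241, 426, 449]) cube([463, 404, 29]);
translate([241, 426, 0]) cube([33, 33, 449]);
translate([671, 426, 0]) cube([33, 33, 449]);
translate([241, 797, 0]) cube([33, 33, 449]);
translate([671, 797, 0]) cube([33, 33, 449]);
translate([241, 811, 478]) cube([463, 19, 304]);


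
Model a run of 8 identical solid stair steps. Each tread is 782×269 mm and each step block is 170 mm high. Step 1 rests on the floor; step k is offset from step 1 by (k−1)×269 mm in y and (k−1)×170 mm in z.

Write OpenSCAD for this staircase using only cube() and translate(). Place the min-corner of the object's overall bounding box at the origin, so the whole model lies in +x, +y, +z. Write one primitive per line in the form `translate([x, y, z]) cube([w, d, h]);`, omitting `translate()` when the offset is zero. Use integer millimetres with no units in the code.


cube([782, 269, 170]);
translate([0, 269, 170]) cube([782, 269, 170]);
translate([0, 538, 340]) cube([782, 269, 170]);
translate([0, 807, 510]) cube([782, 269, 170]);
translate([0, 1076, 680]) cube([782, 269, 170]);
translate([0, 1345, 850]) cube([782, 269, 170]);
translate([0, 1614, 1020]) cube([782, 269, 170]);
translate([0, 1883, 1190]) cube([782, 269, 170]);


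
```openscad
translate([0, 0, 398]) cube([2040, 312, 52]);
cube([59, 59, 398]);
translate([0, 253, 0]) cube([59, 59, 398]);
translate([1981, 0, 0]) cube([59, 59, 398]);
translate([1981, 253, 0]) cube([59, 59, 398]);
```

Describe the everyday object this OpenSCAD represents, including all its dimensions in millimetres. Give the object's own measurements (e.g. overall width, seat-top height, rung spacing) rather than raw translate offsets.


A long wooden bench with a 2040 mm (x) × 312 mm (y) seat, 52 mm thick, its top surface 450 mm above the floor. Four 59 mm square legs at the seat corners, flush with the edges, run from z = 0 to the seat underside.


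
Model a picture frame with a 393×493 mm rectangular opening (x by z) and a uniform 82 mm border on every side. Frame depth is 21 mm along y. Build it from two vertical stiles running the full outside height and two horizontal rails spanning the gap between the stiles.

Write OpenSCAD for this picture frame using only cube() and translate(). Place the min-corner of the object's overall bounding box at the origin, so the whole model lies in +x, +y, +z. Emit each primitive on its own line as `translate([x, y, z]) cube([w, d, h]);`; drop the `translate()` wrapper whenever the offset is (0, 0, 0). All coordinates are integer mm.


cube([82, 21, 657]);
translate([475, 0, 0]) cube([82, 21, 657]);
translate([82, 0, 0]) cube([393, 21, 82]);
translate([82, 0, 575]) cube([393, 21, 82]);


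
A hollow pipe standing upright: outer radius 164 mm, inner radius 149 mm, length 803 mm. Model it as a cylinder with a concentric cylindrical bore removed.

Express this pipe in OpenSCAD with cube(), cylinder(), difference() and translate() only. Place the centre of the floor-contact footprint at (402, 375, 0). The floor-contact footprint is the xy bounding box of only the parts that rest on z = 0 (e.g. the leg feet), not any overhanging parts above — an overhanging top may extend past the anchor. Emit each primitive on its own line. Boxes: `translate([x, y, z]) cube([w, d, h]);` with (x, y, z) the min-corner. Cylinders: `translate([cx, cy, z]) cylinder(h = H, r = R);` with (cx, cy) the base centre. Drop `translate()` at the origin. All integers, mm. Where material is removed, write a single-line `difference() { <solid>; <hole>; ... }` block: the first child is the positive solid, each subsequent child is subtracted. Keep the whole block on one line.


difference() { translate([402, 375, 0]) cylinder(h = 803, r = 164); translate([402, 375, 0]) cylinder(h = 803, r = 149); }


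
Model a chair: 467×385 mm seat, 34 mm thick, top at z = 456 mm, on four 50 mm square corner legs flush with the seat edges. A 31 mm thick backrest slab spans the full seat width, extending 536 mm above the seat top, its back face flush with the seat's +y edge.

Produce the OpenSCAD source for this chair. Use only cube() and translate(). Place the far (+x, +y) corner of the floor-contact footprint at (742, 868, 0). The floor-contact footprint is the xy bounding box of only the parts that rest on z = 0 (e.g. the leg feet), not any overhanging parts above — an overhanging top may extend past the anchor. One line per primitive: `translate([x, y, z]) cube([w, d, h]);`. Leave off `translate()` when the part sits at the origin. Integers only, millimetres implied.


translate([275, 483, 422]) cube([467, 385, 34]);
translate([275, 483, 0]) cube([50, 50, 422]);
translate([692, 483, 0]) cube([50, 50, 422]);
translate([275, 818, 0]) cube([50, 50, 422]);
translate([692, 818, 0]) cube([50, 50, 422]);
translate([275, 837, 456]) cube([467, 31, 536]);


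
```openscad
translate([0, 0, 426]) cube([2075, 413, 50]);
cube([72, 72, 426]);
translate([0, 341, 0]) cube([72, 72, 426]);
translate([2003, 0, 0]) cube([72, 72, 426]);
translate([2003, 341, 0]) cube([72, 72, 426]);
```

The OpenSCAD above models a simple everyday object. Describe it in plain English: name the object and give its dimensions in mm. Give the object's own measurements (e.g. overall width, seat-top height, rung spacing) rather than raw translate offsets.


A bench: a 2075×413 mm seat slab, 50 mm thick, top at z = 476 mm, on four 72×72 mm square legs flush with the seat corners and standing on z = 0.


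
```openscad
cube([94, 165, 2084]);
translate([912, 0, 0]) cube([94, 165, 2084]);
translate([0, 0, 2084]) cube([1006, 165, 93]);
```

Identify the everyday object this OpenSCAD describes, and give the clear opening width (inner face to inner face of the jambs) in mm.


A door frame. The clear opening width is 818 mm.

Two 2084 mm tall posts with a header on top — a door frame. The left jamb is 94 mm wide at x = 0; the right jamb starts at x = 912. The clear opening is 912 − 94 = 818 mm.


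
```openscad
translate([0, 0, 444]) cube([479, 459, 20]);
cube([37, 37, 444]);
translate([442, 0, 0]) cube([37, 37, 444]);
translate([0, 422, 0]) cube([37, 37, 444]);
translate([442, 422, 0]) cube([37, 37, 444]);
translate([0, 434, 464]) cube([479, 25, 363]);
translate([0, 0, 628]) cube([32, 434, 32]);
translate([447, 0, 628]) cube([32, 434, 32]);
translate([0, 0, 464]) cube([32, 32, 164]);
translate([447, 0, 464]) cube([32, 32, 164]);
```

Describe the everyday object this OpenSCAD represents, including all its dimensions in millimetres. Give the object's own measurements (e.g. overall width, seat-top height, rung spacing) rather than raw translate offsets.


A chair. The seat is a 479×459×20 mm slab with its top at z = 464 mm, on four 37×37 mm corner legs (flush with the seat edges, standing on z = 0). A flat backrest 25 mm thick, 363 mm tall, spans the full seat width and rises from the seat top along its +y edge, rear face flush with the rear of the seat. Two armrests of 32×32 mm section run along each side from the seat's front edge to the front of the backrest, top faces 196 mm above the seat top and outer faces flush with the seat's x-edges; a 32×32 mm post under the front of each armrest stands on the seat at the front corner.


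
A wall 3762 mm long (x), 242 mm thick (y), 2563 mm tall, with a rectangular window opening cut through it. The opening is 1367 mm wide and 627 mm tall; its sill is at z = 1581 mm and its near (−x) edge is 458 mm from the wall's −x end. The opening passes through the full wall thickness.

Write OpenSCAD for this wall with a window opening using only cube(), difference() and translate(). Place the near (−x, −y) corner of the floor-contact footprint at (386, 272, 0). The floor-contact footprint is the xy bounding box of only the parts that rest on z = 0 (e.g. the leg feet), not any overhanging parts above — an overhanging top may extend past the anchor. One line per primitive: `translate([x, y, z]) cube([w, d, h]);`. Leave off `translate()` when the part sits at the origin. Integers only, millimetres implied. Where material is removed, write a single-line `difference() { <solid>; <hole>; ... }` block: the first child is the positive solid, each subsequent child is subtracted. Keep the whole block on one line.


difference() { translate([386, 272, 0]) cube([3762, 242, 2563]); translate([844, 272, 1581]) cube([1367, 242, 627]); }


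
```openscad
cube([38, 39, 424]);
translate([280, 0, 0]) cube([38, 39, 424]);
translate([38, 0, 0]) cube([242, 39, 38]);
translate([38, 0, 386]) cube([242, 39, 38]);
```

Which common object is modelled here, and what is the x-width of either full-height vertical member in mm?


A picture frame. The border width is 38 mm.

Four thin pieces enclosing a rectangular opening — a picture frame. The two full-height stiles are 424 mm tall; the top rail sits at z = 386 and is 38 mm tall, so the border above the opening is 424 − 386 = 38 mm, matching the stile x-width.


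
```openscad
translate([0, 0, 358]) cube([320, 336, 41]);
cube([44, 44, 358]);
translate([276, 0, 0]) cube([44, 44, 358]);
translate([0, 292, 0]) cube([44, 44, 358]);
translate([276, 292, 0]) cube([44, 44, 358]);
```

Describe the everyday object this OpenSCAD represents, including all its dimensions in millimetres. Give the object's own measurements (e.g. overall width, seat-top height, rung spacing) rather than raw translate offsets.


A simple wooden stool: a rectangular seat 320 mm (x) by 336 mm (y), 41 mm thick, top face at z = 399 mm, on four square legs, each 44×44 mm in cross-section. The legs rest on z = 0, each flush with a corner of the seat.


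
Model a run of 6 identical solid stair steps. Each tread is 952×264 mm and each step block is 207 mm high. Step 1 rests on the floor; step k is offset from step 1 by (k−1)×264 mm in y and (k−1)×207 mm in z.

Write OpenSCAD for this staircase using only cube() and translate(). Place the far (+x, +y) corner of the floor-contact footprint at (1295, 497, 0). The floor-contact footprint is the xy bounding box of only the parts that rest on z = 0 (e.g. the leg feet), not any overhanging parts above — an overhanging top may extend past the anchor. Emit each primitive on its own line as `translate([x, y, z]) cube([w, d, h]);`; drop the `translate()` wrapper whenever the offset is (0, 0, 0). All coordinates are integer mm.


translate([343, 233, 0]) cube([952, 264, 207]);
translate([343, 497, 207]) cube([952, 264, 207]);
translate([343, 761, 414]) cube([952, 264, 207]);
translate([343, 1025, 621]) cube([952, 264, 207]);
translate([343, 1289, 828]) cube([952, 264, 207]);
translate([343, 1553, 1035]) cube([952, 264, 207]);


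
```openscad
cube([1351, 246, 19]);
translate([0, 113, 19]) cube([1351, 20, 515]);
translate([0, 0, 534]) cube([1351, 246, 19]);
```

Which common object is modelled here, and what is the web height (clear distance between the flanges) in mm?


An I-beam. The web height is 515 mm.

Two wide flanges with a thin centred web — an I-beam. Overall 553 mm minus two 19 mm flanges gives a web of 553 − 2·19 = 515 mm.


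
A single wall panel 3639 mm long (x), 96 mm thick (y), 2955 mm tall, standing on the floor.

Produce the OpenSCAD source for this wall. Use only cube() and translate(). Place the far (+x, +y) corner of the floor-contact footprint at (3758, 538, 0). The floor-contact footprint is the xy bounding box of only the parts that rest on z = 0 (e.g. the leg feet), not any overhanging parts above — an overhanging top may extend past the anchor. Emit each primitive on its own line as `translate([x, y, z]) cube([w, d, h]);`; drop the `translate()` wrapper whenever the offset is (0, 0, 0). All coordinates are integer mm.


translate([119, 442, 0]) cube([3639, 96, 2955]);


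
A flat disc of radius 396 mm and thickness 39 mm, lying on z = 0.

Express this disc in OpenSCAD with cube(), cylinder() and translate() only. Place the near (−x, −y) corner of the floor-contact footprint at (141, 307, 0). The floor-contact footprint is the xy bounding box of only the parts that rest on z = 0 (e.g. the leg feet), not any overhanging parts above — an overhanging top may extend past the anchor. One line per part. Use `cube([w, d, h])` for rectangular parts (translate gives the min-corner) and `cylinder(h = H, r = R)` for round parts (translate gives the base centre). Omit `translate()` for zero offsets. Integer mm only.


translate([537, 703, 0]) cylinder(h = 39, r = 396);


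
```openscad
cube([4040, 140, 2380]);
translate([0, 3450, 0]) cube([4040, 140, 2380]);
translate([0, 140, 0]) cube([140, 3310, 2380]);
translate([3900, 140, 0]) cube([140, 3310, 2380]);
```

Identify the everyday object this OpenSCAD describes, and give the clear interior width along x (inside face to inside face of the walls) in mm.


A house (or room) frame. The interior width is 3760 mm.

Four 2380 mm walls enclosing a rectangle with no floor or roof — a room or house frame. Outside width is 4040 mm and wall thickness is 140 mm, so the interior width is 4040 − 2 × 140 = 3760 mm.


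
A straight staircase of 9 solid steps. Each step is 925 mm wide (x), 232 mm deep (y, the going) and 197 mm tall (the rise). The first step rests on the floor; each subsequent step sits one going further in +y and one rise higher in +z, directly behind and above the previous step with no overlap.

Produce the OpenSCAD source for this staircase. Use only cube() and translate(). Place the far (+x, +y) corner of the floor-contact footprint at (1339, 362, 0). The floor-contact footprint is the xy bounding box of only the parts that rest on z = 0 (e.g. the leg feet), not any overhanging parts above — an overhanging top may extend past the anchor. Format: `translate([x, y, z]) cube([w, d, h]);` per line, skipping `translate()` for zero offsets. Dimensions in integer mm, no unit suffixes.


translate([414, 130, 0]) cube([925, 232, 197]);
translate([414, 362, 197]) cube([925, 232, 197]);
translate([414, 594, 394]) cube([925, 232, 197]);
translate([414, 826, 591]) cube([925, 232, 197]);
translate([414, 1058, 788]) cube([925, 232, 197]);
translate([414, 1290, 985]) cube([925, 232, 197]);
translate([414, 1522, 1182]) cube([925, 232, 197]);
translate([414, 1754, 1379]) cube([925, 232, 197]);
translate([414, 1986, 1576]) cube([925, 232, 197]);


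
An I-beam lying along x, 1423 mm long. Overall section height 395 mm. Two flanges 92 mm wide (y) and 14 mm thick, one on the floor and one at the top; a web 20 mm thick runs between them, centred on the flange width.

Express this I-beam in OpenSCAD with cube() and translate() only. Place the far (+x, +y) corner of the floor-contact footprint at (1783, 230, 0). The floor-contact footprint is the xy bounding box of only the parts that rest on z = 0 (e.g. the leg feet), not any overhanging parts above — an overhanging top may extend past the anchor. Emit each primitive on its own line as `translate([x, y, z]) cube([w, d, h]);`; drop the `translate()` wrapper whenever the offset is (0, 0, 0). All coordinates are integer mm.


translate([360, 138, 0]) cube([1423, 92, 14]);
translate([360, 174, 14]) cube([1423, 20, 367]);
translate([360, 138, 381]) cube([1423, 92, 14]);


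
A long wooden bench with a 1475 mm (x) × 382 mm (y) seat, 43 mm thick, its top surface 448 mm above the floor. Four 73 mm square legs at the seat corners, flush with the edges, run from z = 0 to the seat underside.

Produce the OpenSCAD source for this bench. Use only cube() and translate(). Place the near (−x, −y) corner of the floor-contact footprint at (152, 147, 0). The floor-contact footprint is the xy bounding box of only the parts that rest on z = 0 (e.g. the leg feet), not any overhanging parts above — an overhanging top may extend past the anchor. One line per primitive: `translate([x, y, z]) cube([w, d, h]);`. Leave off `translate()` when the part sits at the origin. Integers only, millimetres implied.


// leg_h = 448 − 43 = 405
translate([152, 147, 405]) cube([1475, 382, 43]);
translate([152, 147, 0]) cube([73, 73, 405]);
translate([152, 456, 0]) cube([73, 73, 405]);
translate([1554, 147, 0]) cube([73, 73, 405]);
translate([1554, 456, 0]) cube([73, 73, 405]);


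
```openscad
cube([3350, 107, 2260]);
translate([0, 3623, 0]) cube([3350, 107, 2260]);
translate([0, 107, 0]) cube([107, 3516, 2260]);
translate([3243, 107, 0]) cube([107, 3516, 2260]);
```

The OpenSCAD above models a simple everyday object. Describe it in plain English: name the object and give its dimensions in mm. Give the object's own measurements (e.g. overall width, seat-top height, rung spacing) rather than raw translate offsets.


The wall frame of a small rectangular building: four walls, each 2260 mm tall and 107 mm thick, enclosing a footprint 3350 mm (x) by 3730 mm (y) outside-to-outside, with no floor or roof. The front and back walls (the −y and +y sides) span the full width; the two side walls fit between them.


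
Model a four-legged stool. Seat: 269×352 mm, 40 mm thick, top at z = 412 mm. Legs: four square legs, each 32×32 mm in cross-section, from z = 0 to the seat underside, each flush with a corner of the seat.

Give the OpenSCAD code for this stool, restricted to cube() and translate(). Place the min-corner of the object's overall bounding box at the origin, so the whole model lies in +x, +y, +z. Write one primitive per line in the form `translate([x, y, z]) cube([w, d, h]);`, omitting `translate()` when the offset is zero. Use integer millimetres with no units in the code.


// leg_h = 412 - 40 = 372
translate([0, 0, 372]) cube([269, 352, 40]);
cube([32, 32, 372]);
translate([237, 0, 0]) cube([32, 32, 372]);
translate([0, 320, 0]) cube([32, 32, 372]);
translate([237, 320, 0]) cube([32, 32, 372]);


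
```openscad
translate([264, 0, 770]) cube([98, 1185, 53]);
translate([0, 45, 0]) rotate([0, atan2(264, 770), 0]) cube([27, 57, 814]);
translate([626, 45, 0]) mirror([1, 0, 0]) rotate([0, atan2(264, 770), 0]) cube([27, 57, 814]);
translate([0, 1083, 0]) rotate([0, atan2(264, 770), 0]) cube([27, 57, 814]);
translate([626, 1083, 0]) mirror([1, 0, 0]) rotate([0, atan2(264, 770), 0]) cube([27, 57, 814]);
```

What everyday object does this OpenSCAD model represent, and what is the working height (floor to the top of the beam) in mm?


A sawhorse. The overall height is 823 mm.

A beam across two mirrored pairs of raked legs — a sawhorse. The beam's underside is at z = 770 (matching the legs' vertical rise in atan2(264, 770)) and the beam is 53 mm tall, so its top is at 770 + 53 = 823 mm. The raked legs top out at the beam's underside, so that is the highest point.


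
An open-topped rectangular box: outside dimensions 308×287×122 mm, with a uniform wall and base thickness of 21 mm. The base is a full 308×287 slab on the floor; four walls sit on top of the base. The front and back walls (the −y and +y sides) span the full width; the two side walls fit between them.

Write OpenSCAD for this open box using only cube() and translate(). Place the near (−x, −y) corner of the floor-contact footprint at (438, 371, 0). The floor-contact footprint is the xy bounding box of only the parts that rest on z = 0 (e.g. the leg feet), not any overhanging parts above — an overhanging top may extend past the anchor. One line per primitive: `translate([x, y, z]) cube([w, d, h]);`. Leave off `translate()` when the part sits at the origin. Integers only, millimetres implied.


translate([438, 371, 0]) cube([308, 287, 21]);
translate([438, 371, 21]) cube([308, 21, 101]);
translate([438, 637, 21]) cube([308, 21, 101]);
translate([438, 392, 21]) cube([21, 245, 101]);
translate([725, 392, 21]) cube([21, 245, 101]);


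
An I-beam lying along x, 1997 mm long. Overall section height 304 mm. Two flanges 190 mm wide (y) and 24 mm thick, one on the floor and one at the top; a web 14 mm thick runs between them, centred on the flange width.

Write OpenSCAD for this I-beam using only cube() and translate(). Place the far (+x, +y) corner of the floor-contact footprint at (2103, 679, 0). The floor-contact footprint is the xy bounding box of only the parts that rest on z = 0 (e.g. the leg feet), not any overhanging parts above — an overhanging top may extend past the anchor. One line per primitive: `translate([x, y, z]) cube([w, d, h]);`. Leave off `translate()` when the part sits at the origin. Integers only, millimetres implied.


translate([106, 489, 0]) cube([1997, 190, 24]);
translate([106, 577, 24]) cube([1997, 14, 256]);
translate([106, 489, 280]) cube([1997, 190, 24]);


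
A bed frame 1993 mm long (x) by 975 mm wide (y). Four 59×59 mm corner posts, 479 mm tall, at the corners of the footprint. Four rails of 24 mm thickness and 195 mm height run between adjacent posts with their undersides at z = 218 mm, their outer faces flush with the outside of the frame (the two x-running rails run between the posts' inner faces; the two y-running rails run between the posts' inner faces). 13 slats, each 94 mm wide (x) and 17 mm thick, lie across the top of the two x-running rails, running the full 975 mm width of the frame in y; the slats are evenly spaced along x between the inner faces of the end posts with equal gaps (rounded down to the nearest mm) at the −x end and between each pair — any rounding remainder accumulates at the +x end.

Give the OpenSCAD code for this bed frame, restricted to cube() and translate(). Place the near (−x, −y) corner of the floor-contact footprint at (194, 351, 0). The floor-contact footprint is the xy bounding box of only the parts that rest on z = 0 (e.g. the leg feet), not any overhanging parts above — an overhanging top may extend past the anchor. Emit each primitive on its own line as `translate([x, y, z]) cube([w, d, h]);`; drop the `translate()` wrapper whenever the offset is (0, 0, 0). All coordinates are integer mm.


// slat z = rail_z + rail_h = 218 + 195 = 413
// slat gap = ⌊(1875 − 13·94) / 14⌋ = 46
translate([194, 351, 0]) cube([59, 59, 479]);
translate([194, 1267, 0]) cube([59, 59, 479]);
translate([2128, 351, 0]) cube([59, 59, 479]);
translate([2128, 1267, 0]) cube([59, 59, 479]);
translate([253, 351, 218]) cube([1875, 24, 195]);
translate([253, 1302, 218]) cube([1875, 24, 195]);
translate([194, 410, 218]) cube([24, 857, 195]);
translate([2163, 410, 218]) cube([24, 857, 195]);
translate([299, 351, 413]) cube([94, 975, 17]);
translate([439, 351, 413]) cube([94, 975, 17]);
translate([579, 351, 413]) cube([94, 975, 17]);
translate([719, 351, 413]) cube([94, 975, 17]);
translate([859, 351, 413]) cube([94, 975, 17]);
translate([999, 351, 413]) cube([94, 975, 17]);
translate([1139, 351, 413]) cube([94, 975, 17]);
translate([1279, 351, 413]) cube([94, 975, 17]);
translate([1419, 351, 413]) cube([94, 975, 17]);
translate([1559, 351, 413]) cube([94, 975, 17]);
translate([1699, 351, 413]) cube([94, 975, 17]);
translate([1839, 351, 413]) cube([94, 975, 17]);
translate([1979, 351, 413]) cube([94, 975, 17]);
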